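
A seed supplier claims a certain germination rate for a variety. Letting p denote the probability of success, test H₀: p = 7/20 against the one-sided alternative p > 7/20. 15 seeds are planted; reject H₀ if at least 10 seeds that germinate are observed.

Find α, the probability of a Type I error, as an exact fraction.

α = P(reject H₀ | H₀ true) = P(K ≥ 10 | p = 7/20), with K ~ Binomial(15, 7/20).
Summing C(15,j)(7/20)^j(13/20)^{15−j} for j = 10,…,15 gives 203869009270562307/16384000000000000000.

203869009270562307/16384000000000000000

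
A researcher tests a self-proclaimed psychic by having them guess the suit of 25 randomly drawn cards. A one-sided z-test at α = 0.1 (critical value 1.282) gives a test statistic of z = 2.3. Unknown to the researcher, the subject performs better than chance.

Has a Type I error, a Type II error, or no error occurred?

Neither — the decision is correct.

The conventional null hypothesis is that the subject is guessing at random (p = 1/4).
Since z = 2.3 > z* = 1.282, H₀ is rejected.
H₀ is false (actually the subject performs better than chance).
The decision matches the true state — no error.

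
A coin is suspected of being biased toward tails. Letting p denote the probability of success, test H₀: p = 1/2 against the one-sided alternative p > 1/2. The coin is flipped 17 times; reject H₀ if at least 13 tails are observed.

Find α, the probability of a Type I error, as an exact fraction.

1607/65536

α = P(reject H₀ | H₀ true) = P(S ≥ 13 | p = 1/2), with S ~ Binomial(17, 1/2).
That's C(17,13) + C(17,14) + C(17,15) + C(17,16) + C(17,17) over 2^17, i.e. (2380 + 680 + 136 + 17 + 1)/131072 = 3214/131072 = 1607/65536.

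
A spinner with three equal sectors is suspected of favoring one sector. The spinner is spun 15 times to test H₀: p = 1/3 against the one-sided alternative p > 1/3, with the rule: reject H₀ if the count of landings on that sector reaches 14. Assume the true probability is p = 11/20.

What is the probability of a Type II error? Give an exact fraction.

16356278262148423407/16384000000000000000

β = P(fail to reject H₀ | Ha true) = P(K ≤ 13 | p = 11/20), K ~ Binomial(15, 11/20).
Summing C(15,j)·(11/20)^j·(9/20)^{15-j} for j = 0..13 gives 16356278262148423407/16384000000000000000.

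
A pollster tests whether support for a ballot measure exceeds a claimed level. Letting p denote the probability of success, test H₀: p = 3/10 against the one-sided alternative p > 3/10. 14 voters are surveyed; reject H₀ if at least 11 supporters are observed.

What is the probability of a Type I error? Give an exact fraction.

12323939643/50000000000000

α = P(reject H₀ | H₀ true) = P(X ≥ 11 | p = 3/10), with X ~ Binomial(14, 3/10).
Summing C(14,j)(3/10)^j(7/10)^{14−j} for j = 11,…,14 gives 12323939643/50000000000000.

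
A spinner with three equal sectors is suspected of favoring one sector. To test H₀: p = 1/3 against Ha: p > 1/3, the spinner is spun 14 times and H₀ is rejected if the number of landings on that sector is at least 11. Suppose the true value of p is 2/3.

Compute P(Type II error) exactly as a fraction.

3533689/4782969

A Type II error is failing to reject when Ha holds: with p = 2/3, β = P(S ≤ 10).
Equivalently, β = 1 − P(S ≥ 11) = 3533689/4782969.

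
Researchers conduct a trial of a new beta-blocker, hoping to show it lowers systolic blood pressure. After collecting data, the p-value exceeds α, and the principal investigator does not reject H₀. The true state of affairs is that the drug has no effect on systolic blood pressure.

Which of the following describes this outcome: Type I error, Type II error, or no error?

No error (correct decision).

The conventional null hypothesis here is that the drug has no effect on systolic blood pressure.
The test retained a true H₀ — the decision matches the true state.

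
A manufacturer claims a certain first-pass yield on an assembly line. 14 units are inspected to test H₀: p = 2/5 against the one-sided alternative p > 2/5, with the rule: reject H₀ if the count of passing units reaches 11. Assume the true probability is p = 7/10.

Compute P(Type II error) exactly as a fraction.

β = P(fail to reject H₀ | Ha true) = P(K ≤ 10 | p = 7/10), K ~ Binomial(14, 7/10).
Summing C(14,j)·(7/10)^j·(3/10)^{14-j} for j = 0..10 gives 32241628521117/50000000000000.

32241628521117/50000000000000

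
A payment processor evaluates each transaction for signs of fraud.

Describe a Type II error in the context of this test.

A Type II error would mean concluding that the transaction is legitimate (or at least failing to establish that the transaction is fraudulent) when in fact the transaction is fraudulent.

With the conventional null hypothesis that the transaction is legitimate:
A Type II error is failing to reject H₀ when H₀ is false.
Here that means approving the transaction when actually the transaction is fraudulent.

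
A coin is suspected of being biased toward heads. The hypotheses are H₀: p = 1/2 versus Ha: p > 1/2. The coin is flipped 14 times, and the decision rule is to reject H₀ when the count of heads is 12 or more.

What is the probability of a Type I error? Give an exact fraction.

53/8192

Under H₀, K ~ Binomial(14, 1/2), and α = P(K ≥ 12).
Summing the upper tail: (91 + 14 + 1) / 2^14 = 106/16384 = 53/8192.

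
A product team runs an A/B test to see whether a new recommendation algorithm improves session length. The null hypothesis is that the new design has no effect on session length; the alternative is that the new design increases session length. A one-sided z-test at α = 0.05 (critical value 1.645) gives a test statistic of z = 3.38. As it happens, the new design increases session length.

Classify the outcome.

Neither — the decision is correct.

Since z = 3.38 > z* = 1.645, H₀ is rejected.
H₀ is false (actually the new design increases session length).
The decision matches the true state — no error.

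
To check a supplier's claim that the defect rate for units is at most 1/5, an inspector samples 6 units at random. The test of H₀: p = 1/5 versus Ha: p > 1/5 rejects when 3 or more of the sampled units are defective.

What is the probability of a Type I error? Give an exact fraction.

The significance level is the probability, assuming p = 1/5, of seeing 3 or more defectives in 6 draws.
Via the complement, α = 1 − Σ_{j=0}^{2} C(6,j)(1/5)^j(4/5)^{6-j} = 309/3125.

309/3125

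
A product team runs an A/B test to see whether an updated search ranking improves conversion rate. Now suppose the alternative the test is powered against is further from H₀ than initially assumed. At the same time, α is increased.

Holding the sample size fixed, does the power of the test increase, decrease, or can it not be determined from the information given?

It increases.

The further the true parameter sits from the null value, the more of the Ha sampling distribution falls in the rejection region. With a larger α the critical value moves toward the center, so more of the Ha sampling distribution lies in the rejection region. Both changes push β in the same direction.
Since power = 1 − β and β decreases, power increases.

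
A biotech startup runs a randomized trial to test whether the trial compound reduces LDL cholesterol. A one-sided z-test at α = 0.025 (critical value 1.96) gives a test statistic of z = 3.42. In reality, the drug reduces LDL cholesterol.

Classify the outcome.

The conventional null hypothesis is that the drug has no effect on LDL cholesterol.
Since z = 3.42 > z* = 1.96, H₀ is rejected.
H₀ is false (actually the drug reduces LDL cholesterol).
The decision matches the true state — no error.

Neither — the decision is correct.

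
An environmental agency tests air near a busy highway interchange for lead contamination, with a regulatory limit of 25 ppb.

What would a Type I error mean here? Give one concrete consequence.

A Type I error would mean concluding that the lead concentration exceeds 25 ppb when in fact the lead concentration is at or below 25 ppb (safe). Consequence: a clean site is subjected to costly and unnecessary remediation.

With the conventional null hypothesis that the lead concentration is at or below 25 ppb (safe):
A Type I error is rejecting H₀ when H₀ is true.
Here that means declaring the site contaminated and ordering remediation when actually the lead concentration is at or below 25 ppb (safe).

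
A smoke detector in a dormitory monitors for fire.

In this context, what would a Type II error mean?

A Type II error would mean concluding that there is no fire (or at least failing to establish that there is a fire) when in fact there is a fire.

With the conventional null hypothesis that there is no fire:
A Type II error is failing to reject H₀ when H₀ is false.
Here that means remaining silent when actually there is a fire.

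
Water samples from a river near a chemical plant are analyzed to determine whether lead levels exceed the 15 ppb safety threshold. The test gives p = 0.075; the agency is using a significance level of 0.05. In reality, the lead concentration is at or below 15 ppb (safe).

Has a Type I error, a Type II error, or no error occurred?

No error — this is a correct decision.

The conventional null hypothesis is that the lead concentration is at or below 15 ppb (safe).
Since p = 0.075 ≥ α = 0.05, H₀ is not rejected.
H₀ is true (actually the lead concentration is at or below 15 ppb (safe)).
The decision matches the true state — no error.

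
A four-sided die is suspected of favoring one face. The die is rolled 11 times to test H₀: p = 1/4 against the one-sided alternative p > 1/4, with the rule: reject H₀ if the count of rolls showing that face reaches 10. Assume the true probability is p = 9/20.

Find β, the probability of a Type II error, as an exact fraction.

20434671802787/20480000000000

Under the alternative p = 9/20, S ~ Binomial(11, 9/20); β is the probability the test does not reject, P(S < 10).
Summing C(11,j)·(9/20)^j·(11/20)^{11-j} for j = 0..9 gives 20434671802787/20480000000000.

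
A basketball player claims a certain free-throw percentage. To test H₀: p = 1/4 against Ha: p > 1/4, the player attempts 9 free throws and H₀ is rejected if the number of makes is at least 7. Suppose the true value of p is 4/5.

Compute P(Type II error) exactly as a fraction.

A Type II error is failing to reject when Ha holds: with p = 4/5, β = P(S ≤ 6).
Equivalently, β = 1 − P(S ≥ 7) = 511333/1953125.

511333/1953125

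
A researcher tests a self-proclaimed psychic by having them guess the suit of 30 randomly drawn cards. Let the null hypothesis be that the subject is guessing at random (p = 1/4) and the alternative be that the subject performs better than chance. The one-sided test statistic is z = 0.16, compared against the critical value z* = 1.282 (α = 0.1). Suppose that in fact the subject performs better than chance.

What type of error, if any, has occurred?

Type II error

Since z = 0.16 ≤ z* = 1.282, H₀ is not rejected.
H₀ is false (actually the subject performs better than chance).
Failing to reject a false H₀ is a Type II error.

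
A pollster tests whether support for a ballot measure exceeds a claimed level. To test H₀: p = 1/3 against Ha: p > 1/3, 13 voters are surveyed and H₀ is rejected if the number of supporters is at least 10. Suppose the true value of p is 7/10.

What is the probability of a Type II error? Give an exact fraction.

β = P(fail to reject H₀ | Ha true) = P(K ≤ 9 | p = 7/10), K ~ Binomial(13, 7/10).
Adding the binomial probabilities P(K=0)+…+P(K=9) at p = 7/10 gives 579394354239/1000000000000.

579394354239/1000000000000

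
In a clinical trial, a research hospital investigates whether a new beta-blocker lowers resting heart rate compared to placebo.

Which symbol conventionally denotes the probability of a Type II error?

P(Type II error) = P(fail to reject H₀ | H₀ false) = β.

β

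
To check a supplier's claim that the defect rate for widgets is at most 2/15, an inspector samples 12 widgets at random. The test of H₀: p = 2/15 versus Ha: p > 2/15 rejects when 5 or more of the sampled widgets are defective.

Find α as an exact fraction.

127817017088/8649755859375

α = P(reject H₀ | H₀ true) = P(Y ≥ 5 | p = 2/15), Y ~ Binomial(12, 2/15).
Computing the lower-tail complement: 1 − 8521938842287/8649755859375 = 127817017088/8649755859375.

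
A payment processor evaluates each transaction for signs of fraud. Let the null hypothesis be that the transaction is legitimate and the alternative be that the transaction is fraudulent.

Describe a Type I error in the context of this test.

A Type I error would mean concluding that the transaction is fraudulent when in fact the transaction is legitimate.

A Type I error is rejecting H₀ when H₀ is true.
Here that means blocking the transaction and freezing the card when actually the transaction is legitimate.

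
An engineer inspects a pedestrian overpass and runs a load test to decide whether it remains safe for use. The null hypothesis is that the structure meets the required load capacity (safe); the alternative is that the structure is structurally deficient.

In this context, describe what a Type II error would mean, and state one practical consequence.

A Type II error is failing to reject H₀ when H₀ is false.
Here that means keeping the structure open when actually the structure is structurally deficient.

A Type II error would mean concluding that the structure meets the required load capacity (safe) (or at least failing to establish that the structure is structurally deficient) when in fact the structure is structurally deficient. Consequence: a deficient structure remains in service and may fail under load.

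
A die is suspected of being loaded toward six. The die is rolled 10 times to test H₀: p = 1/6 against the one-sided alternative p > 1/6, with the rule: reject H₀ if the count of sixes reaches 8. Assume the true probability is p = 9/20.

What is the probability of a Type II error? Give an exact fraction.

Under the alternative p = 9/20, Y ~ Binomial(10, 9/20); β is the probability the test does not reject, P(Y < 8).
Adding the binomial probabilities P(Y=0)+…+P(Y=7) at p = 9/20 gives 2489876891491/2560000000000.

2489876891491/2560000000000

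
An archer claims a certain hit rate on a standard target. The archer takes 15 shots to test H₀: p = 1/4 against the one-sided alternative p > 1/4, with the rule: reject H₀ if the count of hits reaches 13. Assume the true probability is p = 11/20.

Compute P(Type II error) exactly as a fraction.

32418940857512713659/32768000000000000000

Under the alternative p = 11/20, S ~ Binomial(15, 11/20); β is the probability the test does not reject, P(S < 13).
Summing C(15,j)·(11/20)^j·(9/20)^{15-j} for j = 0..12 gives 32418940857512713659/32768000000000000000.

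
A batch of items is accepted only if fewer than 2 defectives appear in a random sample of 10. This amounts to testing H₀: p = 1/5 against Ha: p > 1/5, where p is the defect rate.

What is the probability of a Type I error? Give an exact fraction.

6095609/9765625

The significance level is the probability, assuming p = 1/5, of seeing 2 or more defectives in 10 draws.
α = 1 − P(S ≤ 1) = 1 − 3670016/9765625 = 6095609/9765625.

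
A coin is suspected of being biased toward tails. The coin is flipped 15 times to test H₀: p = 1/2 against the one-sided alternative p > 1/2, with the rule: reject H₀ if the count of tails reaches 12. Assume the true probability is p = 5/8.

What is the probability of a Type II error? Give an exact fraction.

β = P(fail to reject H₀ | Ha true) = P(K ≤ 11 | p = 5/8), K ~ Binomial(15, 5/8).
Summing C(15,j)·(5/8)^j·(3/8)^{15-j} for j = 0..11 gives 7681591069083/8796093022208.

7681591069083/8796093022208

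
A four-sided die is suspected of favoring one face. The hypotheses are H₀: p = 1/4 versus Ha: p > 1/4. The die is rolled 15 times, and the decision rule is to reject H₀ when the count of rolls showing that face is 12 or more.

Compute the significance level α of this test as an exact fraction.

α = P(reject H₀ | H₀ true) = P(S ≥ 12 | p = 1/4), with S ~ Binomial(15, 1/4).
Adding the binomial terms for j = 12 through 15 with p = 1/4 yields 3319/268435456.

3319/268435456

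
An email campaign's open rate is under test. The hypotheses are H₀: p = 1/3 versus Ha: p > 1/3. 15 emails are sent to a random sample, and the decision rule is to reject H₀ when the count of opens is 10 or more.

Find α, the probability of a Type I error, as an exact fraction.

Under H₀, X ~ Binomial(15, 1/3), and α = P(X ≥ 10).
P(X ≥ 10) = Σ_{j=10}^{15} C(15,j)·(1/3)^j·(2/3)^{15-j} = 122027/14348907.

122027/14348907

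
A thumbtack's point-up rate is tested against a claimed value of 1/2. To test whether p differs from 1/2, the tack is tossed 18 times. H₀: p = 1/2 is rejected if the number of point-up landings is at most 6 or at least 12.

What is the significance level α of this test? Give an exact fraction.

The significance level is the null-hypothesis probability of the rejection region {≤6} ∪ {≥12}.
Each tail has probability (1 + 18 + 153 + 816 + 3060 + 8568 + 18564)/262144; doubling gives α = 62360/262144 = 7795/32768.

7795/32768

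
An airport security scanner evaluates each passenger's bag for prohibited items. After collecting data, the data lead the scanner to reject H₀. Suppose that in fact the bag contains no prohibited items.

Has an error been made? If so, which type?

Type I error

The conventional null hypothesis here is that the bag contains no prohibited items.
H₀ was rejected, but H₀ is actually true.
Rejecting a true null hypothesis is a Type I error (false positive).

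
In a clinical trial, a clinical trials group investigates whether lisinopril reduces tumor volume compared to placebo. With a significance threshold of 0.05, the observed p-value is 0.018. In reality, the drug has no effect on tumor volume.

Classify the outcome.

Type I error

The conventional null hypothesis is that the drug has no effect on tumor volume.
Since p = 0.018 < α = 0.05, H₀ is rejected.
H₀ is true (actually the drug has no effect on tumor volume).
Rejecting a true H₀ is a Type I error.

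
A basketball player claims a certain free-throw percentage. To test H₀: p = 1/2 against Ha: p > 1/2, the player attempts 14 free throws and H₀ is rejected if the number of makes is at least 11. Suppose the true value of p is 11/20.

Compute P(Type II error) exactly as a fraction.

β = P(fail to reject H₀ | Ha true) = P(K ≤ 10 | p = 11/20), K ~ Binomial(14, 11/20).
Equivalently, β = 1 − P(K ≥ 11) = 767413934602409223/819200000000000000.

767413934602409223/819200000000000000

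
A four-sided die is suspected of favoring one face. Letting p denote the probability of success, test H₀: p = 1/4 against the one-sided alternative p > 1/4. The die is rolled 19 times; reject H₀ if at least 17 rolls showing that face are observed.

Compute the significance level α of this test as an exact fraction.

Under H₀, K ~ Binomial(19, 1/4), and α = P(K ≥ 17).
Summing C(19,j)(1/4)^j(3/4)^{19−j} for j = 17,…,19 gives 1597/274877906944.

1597/274877906944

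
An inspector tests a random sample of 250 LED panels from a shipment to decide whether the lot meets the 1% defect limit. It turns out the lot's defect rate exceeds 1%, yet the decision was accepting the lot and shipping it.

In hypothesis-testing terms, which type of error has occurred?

Type II error

The null hypothesis here is that the lot's defect rate is 1% (within specification).
'Accepting the lot and shipping it' corresponds to failing to reject H₀.
H₀ was not rejected but H₀ is false — a Type II error (false negative).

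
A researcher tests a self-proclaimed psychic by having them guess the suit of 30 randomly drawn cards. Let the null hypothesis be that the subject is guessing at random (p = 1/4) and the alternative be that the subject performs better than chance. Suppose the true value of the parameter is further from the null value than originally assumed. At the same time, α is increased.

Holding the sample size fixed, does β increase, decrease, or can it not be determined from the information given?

A bigger departure from H₀ is easier for the test to detect, so it fails to reject less often. Relaxing α lowers the evidence threshold; under Ha, outcomes that previously fell short now trigger rejection. Both changes push β in the same direction.

It decreases.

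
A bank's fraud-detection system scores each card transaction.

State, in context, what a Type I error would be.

A Type I error would mean concluding that the transaction is fraudulent when in fact the transaction is legitimate.

With the conventional null hypothesis that the transaction is legitimate:
A Type I error is rejecting H₀ when H₀ is true.
Here that means blocking the transaction and freezing the card when actually the transaction is legitimate.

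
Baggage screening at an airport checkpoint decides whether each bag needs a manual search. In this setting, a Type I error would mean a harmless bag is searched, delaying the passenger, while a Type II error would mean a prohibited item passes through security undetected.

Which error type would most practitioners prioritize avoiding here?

The Type II consequence (a prohibited item passes through security undetected) is more severe than the Type I consequence (a harmless bag is searched, delaying the passenger).

Type II error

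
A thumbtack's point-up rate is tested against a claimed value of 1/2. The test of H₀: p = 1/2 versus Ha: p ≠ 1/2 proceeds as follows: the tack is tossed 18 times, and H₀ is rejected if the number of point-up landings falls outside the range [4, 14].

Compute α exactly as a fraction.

247/32768

α = P(X ≤ 3 or X ≥ 15 | p = 1/2), X ~ Binomial(18, 1/2).
The two tails are symmetric, so α = 2·(1 + 18 + 153 + 816)/2^18 = 1976/262144 = 247/32768.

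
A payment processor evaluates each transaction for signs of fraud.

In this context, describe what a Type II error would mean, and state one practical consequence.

With the conventional null hypothesis that the transaction is legitimate:
A Type II error is failing to reject H₀ when H₀ is false.
Here that means approving the transaction when actually the transaction is fraudulent.

A Type II error would mean concluding that the transaction is legitimate (or at least failing to establish that the transaction is fraudulent) when in fact the transaction is fraudulent. Consequence: a fraudulent charge goes through and the bank absorbs the loss.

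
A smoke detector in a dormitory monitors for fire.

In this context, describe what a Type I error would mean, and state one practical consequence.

A Type I error would mean concluding that there is a fire when in fact there is no fire. Consequence: the building is evacuated for a false alarm, disrupting work.

With the conventional null hypothesis that there is no fire:
A Type I error is rejecting H₀ when H₀ is true.
Here that means sounding the alarm and evacuating the building when actually there is no fire.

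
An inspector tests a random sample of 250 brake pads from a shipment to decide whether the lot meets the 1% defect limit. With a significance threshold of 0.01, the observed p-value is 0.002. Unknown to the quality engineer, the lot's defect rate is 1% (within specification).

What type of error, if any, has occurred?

The conventional null hypothesis is that the lot's defect rate is 1% (within specification).
Since p = 0.002 < α = 0.01, H₀ is rejected.
H₀ is true (actually the lot's defect rate is 1% (within specification)).
Rejecting a true H₀ is a Type I error.

Type I error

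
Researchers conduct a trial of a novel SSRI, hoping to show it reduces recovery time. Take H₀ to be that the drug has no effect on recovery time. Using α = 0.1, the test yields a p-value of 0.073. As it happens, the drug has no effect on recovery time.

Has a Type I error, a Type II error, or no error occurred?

Since p = 0.073 < α = 0.1, H₀ is rejected.
H₀ is true (actually the drug has no effect on recovery time).
Rejecting a true H₀ is a Type I error.

Type I error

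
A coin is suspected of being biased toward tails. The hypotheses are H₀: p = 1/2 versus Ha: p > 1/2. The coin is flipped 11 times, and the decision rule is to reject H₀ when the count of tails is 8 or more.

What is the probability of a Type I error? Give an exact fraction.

29/256

The Type I error probability is α = P(X ≥ 8) computed under H₀, where X ~ Binomial(11, 1/2).
P(X ≥ 8) = [C(11,8) + C(11,9) + C(11,10) + C(11,11)] / 2^11 = (165 + 55 + 11 + 1) / 2048 = 232/2048 = 29/256.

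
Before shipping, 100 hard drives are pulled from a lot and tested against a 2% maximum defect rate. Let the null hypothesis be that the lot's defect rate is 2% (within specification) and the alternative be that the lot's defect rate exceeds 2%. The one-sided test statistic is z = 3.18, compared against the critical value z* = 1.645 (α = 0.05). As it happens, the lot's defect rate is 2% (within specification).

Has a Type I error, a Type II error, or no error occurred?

Type I error

Since z = 3.18 > z* = 1.645, H₀ is rejected.
H₀ is true (actually the lot's defect rate is 2% (within specification)).
Rejecting a true H₀ is a Type I error.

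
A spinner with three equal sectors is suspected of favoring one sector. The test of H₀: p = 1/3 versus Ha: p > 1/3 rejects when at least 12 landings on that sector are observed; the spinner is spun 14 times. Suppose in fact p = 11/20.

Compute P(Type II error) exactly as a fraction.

805268516435735481/819200000000000000

Under the alternative p = 11/20, K ~ Binomial(14, 11/20); β is the probability the test does not reject, P(K < 12).
Adding the binomial probabilities P(K=0)+…+P(K=11) at p = 11/20 gives 805268516435735481/819200000000000000.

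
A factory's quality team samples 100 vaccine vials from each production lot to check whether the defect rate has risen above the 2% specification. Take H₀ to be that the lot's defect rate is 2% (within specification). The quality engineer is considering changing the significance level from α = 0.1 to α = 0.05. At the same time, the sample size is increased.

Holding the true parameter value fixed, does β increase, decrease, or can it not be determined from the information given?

The first change alone would make β increase; the second alone would make β decrease. Which effect dominates depends on the magnitudes, which are not given.

Cannot be determined from the information given.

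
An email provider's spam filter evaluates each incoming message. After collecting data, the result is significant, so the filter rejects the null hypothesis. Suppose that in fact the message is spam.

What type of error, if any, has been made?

The conventional null hypothesis here is that the message is legitimate (not spam).
The test rejected a false H₀ — the decision matches the true state.

No error (correct decision).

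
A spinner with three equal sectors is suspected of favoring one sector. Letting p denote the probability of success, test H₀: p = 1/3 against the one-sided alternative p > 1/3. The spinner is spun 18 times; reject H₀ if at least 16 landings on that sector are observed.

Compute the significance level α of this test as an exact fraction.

649/387420489

Under H₀, K ~ Binomial(18, 1/3), and α = P(K ≥ 16).
Adding the binomial terms for j = 16 through 18 with p = 1/3 yields 649/387420489.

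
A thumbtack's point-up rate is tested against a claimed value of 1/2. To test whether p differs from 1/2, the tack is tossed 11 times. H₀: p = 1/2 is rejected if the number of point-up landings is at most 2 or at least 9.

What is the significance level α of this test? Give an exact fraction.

67/1024

Under H₀, X ~ Binomial(11, 1/2); α is the probability of landing in either tail, P(X ≤ 2) + P(X ≥ 9).
Each tail has probability (1 + 11 + 55)/2048; doubling gives α = 134/2048 = 67/1024.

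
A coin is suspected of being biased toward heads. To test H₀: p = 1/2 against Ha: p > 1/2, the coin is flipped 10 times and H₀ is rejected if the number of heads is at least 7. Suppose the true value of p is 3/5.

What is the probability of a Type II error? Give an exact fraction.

6032416/9765625

A Type II error is failing to reject when Ha holds: with p = 3/5, β = P(S ≤ 6).
Summing C(10,j)·(3/5)^j·(2/5)^{10-j} for j = 0..6 gives 6032416/9765625.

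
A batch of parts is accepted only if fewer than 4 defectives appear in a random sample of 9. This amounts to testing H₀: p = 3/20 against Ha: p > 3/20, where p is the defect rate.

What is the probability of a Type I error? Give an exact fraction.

4343234013/128000000000

α = P(reject H₀ | H₀ true) = P(S ≥ 4 | p = 3/20), S ~ Binomial(9, 3/20).
α = 1 − P(S ≤ 3) = 1 − 123656765987/128000000000 = 4343234013/128000000000.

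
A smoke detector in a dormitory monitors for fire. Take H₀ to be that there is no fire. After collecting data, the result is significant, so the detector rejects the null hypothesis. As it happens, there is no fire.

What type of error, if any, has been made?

Type I error

H₀ was rejected, but H₀ is actually true.
Rejecting a true null hypothesis is a Type I error (false positive).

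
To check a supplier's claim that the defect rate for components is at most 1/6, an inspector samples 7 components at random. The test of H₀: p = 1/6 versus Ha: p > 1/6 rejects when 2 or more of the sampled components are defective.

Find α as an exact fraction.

7703/23328

Under H₀, Y ~ Binomial(7, 1/6); the Type I error rate is P(Y ≥ 2).
Computing the lower-tail complement: 1 − 15625/23328 = 7703/23328.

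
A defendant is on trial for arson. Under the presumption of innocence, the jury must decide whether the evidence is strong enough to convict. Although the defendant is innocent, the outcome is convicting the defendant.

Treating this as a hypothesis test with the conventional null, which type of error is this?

Type I error

The null hypothesis here is that the defendant is innocent.
'Convicting the defendant' corresponds to rejecting H₀.
H₀ was rejected but H₀ is true — a Type I error (false positive).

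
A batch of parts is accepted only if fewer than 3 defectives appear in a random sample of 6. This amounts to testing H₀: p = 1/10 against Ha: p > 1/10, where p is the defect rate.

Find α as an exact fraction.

317/20000

α = P(reject H₀ | H₀ true) = P(X ≥ 3 | p = 1/10), X ~ Binomial(6, 1/10).
α = 1 − P(X ≤ 2) = 1 − 19683/20000 = 317/20000.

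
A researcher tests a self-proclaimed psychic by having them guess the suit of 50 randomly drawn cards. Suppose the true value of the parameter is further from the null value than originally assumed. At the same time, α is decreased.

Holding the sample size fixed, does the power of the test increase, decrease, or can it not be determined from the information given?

The first change alone would make β decrease; the second alone would make β increase. Which effect dominates depends on the magnitudes, which are not given.
Since power = 1 − β, the effect on power is likewise indeterminate.

Cannot be determined from the information given.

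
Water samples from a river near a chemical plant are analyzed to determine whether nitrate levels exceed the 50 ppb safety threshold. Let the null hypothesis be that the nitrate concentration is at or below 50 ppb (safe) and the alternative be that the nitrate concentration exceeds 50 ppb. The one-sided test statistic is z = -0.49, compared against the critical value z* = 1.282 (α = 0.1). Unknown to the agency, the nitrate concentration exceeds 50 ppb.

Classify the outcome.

Type II error

Since z = -0.49 ≤ z* = 1.282, H₀ is not rejected.
H₀ is false (actually the nitrate concentration exceeds 50 ppb).
Failing to reject a false H₀ is a Type II error.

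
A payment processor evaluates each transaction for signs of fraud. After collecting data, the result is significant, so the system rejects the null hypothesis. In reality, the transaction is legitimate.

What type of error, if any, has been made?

The conventional null hypothesis here is that the transaction is legitimate.
H₀ was rejected, but H₀ is actually true.
Rejecting a true null hypothesis is a Type I error (false positive).

Type I error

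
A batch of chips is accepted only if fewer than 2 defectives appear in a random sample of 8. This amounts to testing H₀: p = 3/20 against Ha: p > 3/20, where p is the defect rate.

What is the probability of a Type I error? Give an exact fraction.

The significance level is the probability, assuming p = 3/20, of seeing 2 or more defectives in 8 draws.
Computing the lower-tail complement: 1 − 16823885593/25600000000 = 8776114407/25600000000.

8776114407/25600000000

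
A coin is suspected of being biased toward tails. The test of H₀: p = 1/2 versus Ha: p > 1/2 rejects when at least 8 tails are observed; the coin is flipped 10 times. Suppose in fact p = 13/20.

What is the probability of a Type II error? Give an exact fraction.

β = P(fail to reject H₀ | Ha true) = P(X ≤ 7 | p = 13/20), X ~ Binomial(10, 13/20).
Adding the binomial probabilities P(X=0)+…+P(X=7) at p = 13/20 gives 1890285078059/2560000000000.

1890285078059/2560000000000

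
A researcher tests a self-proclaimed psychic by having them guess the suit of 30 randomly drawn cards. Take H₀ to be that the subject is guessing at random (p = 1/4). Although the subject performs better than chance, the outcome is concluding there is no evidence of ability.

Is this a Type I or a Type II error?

Type II error

'Concluding there is no evidence of ability' corresponds to failing to reject H₀.
H₀ was not rejected but H₀ is false — a Type II error (false negative).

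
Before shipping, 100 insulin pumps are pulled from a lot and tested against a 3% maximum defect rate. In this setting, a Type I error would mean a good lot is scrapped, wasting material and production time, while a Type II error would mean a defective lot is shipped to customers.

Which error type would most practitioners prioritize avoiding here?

Type II error

The Type II consequence (a defective lot is shipped to customers) is more severe than the Type I consequence (a good lot is scrapped, wasting material and production time).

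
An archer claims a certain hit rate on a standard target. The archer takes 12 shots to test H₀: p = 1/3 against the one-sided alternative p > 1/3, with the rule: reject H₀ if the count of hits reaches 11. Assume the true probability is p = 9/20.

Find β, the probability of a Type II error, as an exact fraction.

A Type II error is failing to reject when Ha holds: with p = 9/20, β = P(K ≤ 10).
Adding the binomial probabilities P(K=0)+…+P(K=10) at p = 9/20 gives 4091575270595131/4096000000000000.

4091575270595131/4096000000000000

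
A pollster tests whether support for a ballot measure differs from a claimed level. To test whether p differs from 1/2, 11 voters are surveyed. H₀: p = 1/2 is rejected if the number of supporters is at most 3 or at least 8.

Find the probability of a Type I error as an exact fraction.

29/128

The significance level is the null-hypothesis probability of the rejection region {≤3} ∪ {≥8}.
By symmetry, α = 2·P(S ≤ 3) = 2·(1 + 11 + 55 + 165)/2048 = 464/2048 = 29/128.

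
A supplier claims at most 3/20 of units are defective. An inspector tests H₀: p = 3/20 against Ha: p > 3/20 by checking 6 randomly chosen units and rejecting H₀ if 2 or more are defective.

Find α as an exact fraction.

The significance level is the probability, assuming p = 3/20, of seeing 2 or more defectives in 6 draws.
Via the complement, α = 1 − Σ_{j=0}^{1} C(6,j)(3/20)^j(17/20)^{6-j} = 2861001/12800000.

2861001/12800000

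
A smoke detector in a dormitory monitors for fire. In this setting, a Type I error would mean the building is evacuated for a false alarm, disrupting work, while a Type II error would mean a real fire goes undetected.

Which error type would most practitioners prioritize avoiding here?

The Type II consequence (a real fire goes undetected) is more severe than the Type I consequence (the building is evacuated for a false alarm, disrupting work).

Type II error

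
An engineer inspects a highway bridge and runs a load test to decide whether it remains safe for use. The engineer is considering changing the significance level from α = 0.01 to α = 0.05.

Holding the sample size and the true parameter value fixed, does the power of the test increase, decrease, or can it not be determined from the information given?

Relaxing α lowers the evidence threshold; under Ha, outcomes that previously fell short now trigger rejection.
Since power = 1 − β and β decreases, power increases.

It increases.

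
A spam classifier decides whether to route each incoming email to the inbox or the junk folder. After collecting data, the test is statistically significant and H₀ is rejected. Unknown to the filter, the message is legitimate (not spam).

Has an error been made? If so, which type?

The conventional null hypothesis here is that the message is legitimate (not spam).
H₀ was rejected, but H₀ is actually true.
Rejecting a true null hypothesis is a Type I error (false positive).

Type I error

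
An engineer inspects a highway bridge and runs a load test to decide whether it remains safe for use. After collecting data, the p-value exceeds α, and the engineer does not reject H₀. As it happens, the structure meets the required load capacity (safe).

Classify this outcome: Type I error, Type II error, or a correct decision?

Neither — the decision is correct.

The conventional null hypothesis here is that the structure meets the required load capacity (safe).
The test retained a true H₀ — the decision matches the true state.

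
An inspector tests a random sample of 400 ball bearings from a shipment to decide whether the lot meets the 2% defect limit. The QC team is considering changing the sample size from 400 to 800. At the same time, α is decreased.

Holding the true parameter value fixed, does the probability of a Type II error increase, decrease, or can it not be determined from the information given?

Cannot be determined from the information given.

The first change alone would make β decrease; the second alone would make β increase. Which effect dominates depends on the magnitudes, which are not given.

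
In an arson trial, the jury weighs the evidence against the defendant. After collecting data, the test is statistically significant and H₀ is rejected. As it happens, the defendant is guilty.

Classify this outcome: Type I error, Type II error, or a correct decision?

Neither — the decision is correct.

The conventional null hypothesis here is that the defendant is innocent.
The test rejected a false H₀ — the decision matches the true state.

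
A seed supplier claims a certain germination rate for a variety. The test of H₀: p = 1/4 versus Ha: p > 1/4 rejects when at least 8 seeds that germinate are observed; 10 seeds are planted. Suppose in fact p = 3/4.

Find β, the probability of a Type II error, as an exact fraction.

β = P(fail to reject H₀ | Ha true) = P(Y ≤ 7 | p = 3/4), Y ~ Binomial(10, 3/4).
Equivalently, β = 1 − P(Y ≥ 8) = 124363/262144.

124363/262144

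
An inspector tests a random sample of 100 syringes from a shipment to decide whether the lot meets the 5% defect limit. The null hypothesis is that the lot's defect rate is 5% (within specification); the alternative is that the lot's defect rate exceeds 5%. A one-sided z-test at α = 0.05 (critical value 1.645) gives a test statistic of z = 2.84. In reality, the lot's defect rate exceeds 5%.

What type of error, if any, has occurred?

No error — this is a correct decision.

Since z = 2.84 > z* = 1.645, H₀ is rejected.
H₀ is false (actually the lot's defect rate exceeds 5%).
The decision matches the true state — no error.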